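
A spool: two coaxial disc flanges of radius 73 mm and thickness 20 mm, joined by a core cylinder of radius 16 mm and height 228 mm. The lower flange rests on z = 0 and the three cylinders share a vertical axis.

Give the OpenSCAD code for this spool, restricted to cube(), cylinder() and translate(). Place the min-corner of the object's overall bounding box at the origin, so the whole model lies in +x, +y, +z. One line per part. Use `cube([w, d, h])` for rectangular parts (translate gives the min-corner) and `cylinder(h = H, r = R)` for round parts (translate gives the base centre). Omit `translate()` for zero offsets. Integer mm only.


translate([73, 73, 0]) cylinder(h = 20, r = 73);
translate([73, 73, 20]) cylinder(h = 228, r = 16);
translate([73, 73, 248]) cylinder(h = 20, r = 73);


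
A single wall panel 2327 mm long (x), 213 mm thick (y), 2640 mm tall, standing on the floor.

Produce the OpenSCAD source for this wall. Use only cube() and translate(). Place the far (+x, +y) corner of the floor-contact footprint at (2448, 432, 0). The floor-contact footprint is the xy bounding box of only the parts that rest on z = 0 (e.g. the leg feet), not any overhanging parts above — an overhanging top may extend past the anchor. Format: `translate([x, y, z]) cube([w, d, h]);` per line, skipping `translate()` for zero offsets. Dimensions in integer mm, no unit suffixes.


translate([121, 219, 0]) cube([2327, 213, 2640]);


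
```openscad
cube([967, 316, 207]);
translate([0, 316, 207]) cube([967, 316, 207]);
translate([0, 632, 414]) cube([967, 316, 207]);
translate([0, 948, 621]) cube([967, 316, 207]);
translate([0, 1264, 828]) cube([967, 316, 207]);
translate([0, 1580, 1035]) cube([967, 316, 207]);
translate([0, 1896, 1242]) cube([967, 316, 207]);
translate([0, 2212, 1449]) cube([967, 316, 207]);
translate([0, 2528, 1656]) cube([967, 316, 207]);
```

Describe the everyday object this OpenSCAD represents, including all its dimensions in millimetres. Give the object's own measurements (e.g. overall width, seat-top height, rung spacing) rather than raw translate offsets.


A straight staircase of 9 solid steps. Each step is 967 mm wide (x), 316 mm deep (y, the going) and 207 mm tall (the rise). The first step rests on the floor; each subsequent step sits one going further in +y and one rise higher in +z, directly behind and above the previous step with no overlap.


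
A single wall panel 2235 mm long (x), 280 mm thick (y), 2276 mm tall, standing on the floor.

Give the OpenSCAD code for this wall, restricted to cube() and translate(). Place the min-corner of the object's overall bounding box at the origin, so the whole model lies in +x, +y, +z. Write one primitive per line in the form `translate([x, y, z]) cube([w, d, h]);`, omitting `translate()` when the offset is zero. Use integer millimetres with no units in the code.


cube([2235, 280, 2276]);


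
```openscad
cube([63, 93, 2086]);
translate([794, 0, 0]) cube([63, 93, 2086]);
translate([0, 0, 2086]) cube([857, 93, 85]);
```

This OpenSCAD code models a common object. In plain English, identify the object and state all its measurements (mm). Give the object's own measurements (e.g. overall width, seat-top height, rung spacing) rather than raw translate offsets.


A door frame. The clear opening is 731 mm wide and 2086 mm high. Two 63 mm wide jambs, 93 mm deep, stand either side of the opening from the floor to the top of the opening. A 85 mm thick head sits across the top of both jambs, spanning the full outside width of the frame.


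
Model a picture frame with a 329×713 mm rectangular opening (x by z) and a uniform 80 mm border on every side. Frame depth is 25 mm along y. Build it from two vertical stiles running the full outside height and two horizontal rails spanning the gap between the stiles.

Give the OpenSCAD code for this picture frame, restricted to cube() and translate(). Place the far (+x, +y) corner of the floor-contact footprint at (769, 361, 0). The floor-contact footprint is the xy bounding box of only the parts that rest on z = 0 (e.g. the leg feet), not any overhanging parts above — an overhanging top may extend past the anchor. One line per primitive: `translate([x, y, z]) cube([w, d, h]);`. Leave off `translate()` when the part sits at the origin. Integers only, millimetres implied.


translate([280, 336, 0]) cube([80, 25, 873]);
translate([689, 336, 0]) cube([80, 25, 873]);
translate([360, 336, 0]) cube([329, 25, 80]);
translate([360, 336, 793]) cube([329, 25, 80]);


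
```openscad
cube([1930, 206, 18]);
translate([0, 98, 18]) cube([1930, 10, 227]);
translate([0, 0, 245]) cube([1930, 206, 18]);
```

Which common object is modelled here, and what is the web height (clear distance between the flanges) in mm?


An I-beam. The web height is 227 mm.

Two wide flanges with a thin centred web — an I-beam. Overall 263 mm minus two 18 mm flanges gives a web of 263 − 2·18 = 227 mm.


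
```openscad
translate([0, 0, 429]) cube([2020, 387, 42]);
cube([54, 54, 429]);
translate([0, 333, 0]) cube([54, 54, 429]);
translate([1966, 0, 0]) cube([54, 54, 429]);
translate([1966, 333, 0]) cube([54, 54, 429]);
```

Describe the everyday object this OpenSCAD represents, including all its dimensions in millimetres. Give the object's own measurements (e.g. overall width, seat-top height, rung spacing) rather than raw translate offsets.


A long wooden bench with a 2020 mm (x) × 387 mm (y) seat, 42 mm thick, its top surface 471 mm above the floor. Four 54 mm square legs at the seat corners, flush with the edges, run from z = 0 to the seat underside.


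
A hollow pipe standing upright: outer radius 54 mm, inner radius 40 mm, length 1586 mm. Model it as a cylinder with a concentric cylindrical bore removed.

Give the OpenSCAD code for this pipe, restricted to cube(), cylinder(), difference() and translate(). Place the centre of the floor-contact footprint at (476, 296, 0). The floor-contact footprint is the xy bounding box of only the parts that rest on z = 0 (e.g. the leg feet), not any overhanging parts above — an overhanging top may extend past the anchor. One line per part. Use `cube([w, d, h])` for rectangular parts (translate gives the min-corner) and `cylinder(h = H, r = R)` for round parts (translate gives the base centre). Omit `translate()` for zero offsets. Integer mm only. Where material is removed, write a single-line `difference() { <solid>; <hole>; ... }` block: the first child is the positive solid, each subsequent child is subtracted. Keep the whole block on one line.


difference() { translate([476, 296, 0]) cylinder(h = 1586, r = 54); translate([476, 296, 0]) cylinder(h = 1586, r = 40); }


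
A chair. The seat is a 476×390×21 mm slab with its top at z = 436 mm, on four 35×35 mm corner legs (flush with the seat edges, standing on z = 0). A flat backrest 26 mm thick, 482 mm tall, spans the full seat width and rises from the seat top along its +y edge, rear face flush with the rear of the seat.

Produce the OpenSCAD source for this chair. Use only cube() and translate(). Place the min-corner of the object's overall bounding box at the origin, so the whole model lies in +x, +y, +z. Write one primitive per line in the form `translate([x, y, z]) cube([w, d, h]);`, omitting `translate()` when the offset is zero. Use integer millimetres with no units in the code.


translate([0, 0, 415]) cube([476, 390, 21]);
cube([35, 35, 415]);
translate([441, 0, 0]) cube([35, 35, 415]);
translate([0, 355, 0]) cube([35, 35, 415]);
translate([441, 355, 0]) cube([35, 35, 415]);
translate([0, 364, 436]) cube([476, 26, 482]);


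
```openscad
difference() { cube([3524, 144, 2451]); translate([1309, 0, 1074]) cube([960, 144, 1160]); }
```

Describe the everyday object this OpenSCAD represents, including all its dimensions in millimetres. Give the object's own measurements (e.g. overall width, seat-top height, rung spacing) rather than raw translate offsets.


A wall 3524 mm long (x), 144 mm thick (y), 2451 mm tall, with a rectangular window opening cut through it. The opening is 960 mm wide and 1160 mm tall; its sill is at z = 1074 mm and its near (−x) edge is 1309 mm from the wall's −x end. The opening passes through the full wall thickness.


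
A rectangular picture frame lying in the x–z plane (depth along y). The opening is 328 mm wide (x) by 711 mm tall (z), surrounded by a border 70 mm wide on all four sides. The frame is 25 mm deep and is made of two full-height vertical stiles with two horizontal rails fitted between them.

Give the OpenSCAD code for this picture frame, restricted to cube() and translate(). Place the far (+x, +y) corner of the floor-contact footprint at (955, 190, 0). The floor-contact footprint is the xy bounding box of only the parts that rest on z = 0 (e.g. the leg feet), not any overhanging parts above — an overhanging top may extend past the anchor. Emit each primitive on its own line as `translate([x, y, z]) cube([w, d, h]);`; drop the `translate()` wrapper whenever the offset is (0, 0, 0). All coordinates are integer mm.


translate([487, 165, 0]) cube([70, 25, 851]);
translate([885, 165, 0]) cube([70, 25, 851]);
translate([557, 165, 0]) cube([328, 25, 70]);
translate([557, 165, 781]) cube([328, 25, 70]);


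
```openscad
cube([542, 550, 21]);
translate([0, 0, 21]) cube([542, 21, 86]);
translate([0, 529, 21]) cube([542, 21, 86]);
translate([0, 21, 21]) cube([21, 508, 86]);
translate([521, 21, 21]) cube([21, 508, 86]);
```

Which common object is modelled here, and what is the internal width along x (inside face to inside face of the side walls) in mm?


An open box. The internal width is 500 mm.

A 542×550 base slab with four walls standing on it — an open box. The base is 542 mm wide and the walls are 21 mm thick, so the internal width is 542 − 2 × 21 = 500 mm.


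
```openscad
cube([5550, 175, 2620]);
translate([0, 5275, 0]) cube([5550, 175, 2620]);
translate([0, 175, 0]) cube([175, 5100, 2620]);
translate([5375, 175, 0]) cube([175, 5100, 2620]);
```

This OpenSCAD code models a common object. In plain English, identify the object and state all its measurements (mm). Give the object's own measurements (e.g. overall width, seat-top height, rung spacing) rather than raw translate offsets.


The wall frame of a small rectangular building: four walls, each 2620 mm tall and 175 mm thick, enclosing a footprint 5550 mm (x) by 5450 mm (y) outside-to-outside, with no floor or roof. The front and back walls (the −y and +y sides) span the full width; the two side walls fit between them.


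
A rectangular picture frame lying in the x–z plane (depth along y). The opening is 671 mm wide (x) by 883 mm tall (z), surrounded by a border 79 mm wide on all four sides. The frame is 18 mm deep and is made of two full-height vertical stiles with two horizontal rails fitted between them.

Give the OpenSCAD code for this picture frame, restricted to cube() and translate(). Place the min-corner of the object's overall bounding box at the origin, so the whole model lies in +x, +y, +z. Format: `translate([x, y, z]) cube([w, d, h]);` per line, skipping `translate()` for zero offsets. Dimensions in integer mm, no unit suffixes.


cube([79, 18, 1041]);
translate([750, 0, 0]) cube([79, 18, 1041]);
translate([79, 0, 0]) cube([671, 18, 79]);
translate([79, 0, 962]) cube([671, 18, 79]);


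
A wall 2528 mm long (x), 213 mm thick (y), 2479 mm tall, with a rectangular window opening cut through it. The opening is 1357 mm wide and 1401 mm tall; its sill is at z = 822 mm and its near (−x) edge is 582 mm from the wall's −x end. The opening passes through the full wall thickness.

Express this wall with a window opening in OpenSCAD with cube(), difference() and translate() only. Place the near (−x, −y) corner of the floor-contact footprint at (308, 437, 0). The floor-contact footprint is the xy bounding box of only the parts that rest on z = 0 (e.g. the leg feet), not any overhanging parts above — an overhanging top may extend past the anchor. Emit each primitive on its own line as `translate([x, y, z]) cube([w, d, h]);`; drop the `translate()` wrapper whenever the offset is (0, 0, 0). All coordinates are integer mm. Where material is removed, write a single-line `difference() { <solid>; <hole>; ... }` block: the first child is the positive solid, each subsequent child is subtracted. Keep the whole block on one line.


difference() { translate([308, 437, 0]) cube([2528, 213, 2479]); translate([890, 437, 822]) cube([1357, 213, 1401]); }


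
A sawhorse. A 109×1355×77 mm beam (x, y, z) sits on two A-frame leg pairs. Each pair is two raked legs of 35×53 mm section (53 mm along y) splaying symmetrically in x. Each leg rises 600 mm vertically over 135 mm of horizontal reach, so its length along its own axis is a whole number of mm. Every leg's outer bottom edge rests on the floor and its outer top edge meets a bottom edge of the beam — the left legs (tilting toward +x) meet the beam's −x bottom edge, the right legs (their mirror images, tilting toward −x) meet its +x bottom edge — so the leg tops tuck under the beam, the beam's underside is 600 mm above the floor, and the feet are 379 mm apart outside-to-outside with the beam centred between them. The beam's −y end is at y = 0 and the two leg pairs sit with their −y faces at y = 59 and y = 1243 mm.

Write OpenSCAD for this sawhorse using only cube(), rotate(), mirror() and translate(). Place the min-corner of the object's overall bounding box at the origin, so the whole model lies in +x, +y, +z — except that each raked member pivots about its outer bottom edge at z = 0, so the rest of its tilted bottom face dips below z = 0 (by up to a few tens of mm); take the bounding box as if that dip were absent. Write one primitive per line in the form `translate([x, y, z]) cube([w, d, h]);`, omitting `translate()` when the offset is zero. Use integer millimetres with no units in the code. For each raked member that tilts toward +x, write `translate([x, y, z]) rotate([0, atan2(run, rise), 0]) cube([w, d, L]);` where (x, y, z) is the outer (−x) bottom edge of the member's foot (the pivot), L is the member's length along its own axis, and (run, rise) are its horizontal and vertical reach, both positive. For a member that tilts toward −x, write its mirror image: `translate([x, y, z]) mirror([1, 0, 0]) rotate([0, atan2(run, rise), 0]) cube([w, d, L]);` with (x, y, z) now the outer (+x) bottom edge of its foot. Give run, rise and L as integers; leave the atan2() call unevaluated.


translate([135, 0, 600]) cube([109, 1355, 77]);
translate([0, 59, 0]) rotate([0, atan2(135, 600), 0]) cube([35, 53, 615]);
translate([379, 59, 0]) mirror([1, 0, 0]) rotate([0, atan2(135, 600), 0]) cube([35, 53, 615]);
translate([0, 1243, 0]) rotate([0, atan2(135, 600), 0]) cube([35, 53, 615]);
translate([379, 1243, 0]) mirror([1, 0, 0]) rotate([0, atan2(135, 600), 0]) cube([35, 53, 615]);


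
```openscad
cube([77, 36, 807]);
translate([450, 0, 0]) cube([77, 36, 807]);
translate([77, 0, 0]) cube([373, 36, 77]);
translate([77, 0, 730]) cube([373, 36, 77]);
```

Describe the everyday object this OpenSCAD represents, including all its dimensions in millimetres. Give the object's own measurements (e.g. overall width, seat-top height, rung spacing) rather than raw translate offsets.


A rectangular picture frame lying in the x–z plane (depth along y). The opening is 373 mm wide (x) by 653 mm tall (z), surrounded by a border 77 mm wide on all four sides. The frame is 36 mm deep and is made of two full-height vertical stiles with two horizontal rails fitted between them.


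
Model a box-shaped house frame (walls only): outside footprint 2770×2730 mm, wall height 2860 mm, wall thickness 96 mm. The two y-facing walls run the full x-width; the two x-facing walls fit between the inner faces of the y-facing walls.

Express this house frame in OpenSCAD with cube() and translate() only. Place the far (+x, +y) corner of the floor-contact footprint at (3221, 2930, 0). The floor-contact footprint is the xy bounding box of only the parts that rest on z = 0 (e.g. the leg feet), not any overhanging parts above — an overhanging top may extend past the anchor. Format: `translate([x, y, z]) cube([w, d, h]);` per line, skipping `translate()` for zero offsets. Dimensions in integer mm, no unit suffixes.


translate([451, 200, 0]) cube([2770, 96, 2860]);
translate([451, 2834, 0]) cube([2770, 96, 2860]);
translate([451, 296, 0]) cube([96, 2538, 2860]);
translate([3125, 296, 0]) cube([96, 2538, 2860]);


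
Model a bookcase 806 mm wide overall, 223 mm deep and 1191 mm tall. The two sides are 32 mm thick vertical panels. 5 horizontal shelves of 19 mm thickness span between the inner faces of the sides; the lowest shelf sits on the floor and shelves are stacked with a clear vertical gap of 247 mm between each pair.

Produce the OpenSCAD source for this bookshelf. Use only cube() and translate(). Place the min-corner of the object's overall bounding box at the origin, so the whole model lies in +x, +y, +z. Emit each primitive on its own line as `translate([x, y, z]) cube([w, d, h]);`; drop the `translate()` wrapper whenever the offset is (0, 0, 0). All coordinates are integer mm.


cube([32, 223, 1191]);
translate([774, 0, 0]) cube([32, 223, 1191]);
translate([32, 0, 0]) cube([742, 223, 19]);
translate([32, 0, 266]) cube([742, 223, 19]);
translate([32, 0, 532]) cube([742, 223, 19]);
translate([32, 0, 798]) cube([742, 223, 19]);
translate([32, 0, 1064]) cube([742, 223, 19]);


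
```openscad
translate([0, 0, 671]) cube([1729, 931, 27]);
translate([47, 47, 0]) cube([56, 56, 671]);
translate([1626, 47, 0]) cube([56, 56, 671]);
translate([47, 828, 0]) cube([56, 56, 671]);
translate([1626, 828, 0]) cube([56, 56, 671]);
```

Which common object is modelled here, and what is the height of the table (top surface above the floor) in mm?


A table. The table height is 698 mm.

A 1729×931×27 slab sits at z = 671 on four 56 mm square posts — a table. The top surface is at 671 + 27 = 698 mm.


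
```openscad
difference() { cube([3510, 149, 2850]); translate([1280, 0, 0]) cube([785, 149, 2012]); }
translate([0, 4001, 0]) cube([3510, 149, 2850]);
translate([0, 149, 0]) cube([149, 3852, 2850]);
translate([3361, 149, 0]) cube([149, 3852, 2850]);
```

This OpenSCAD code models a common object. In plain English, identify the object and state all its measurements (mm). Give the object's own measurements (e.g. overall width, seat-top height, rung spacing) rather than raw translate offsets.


A single room: four walls, each 2850 mm tall and 149 mm thick, enclosing an outside footprint 3510×4150 mm (x × y), no floor or roof. The front and back walls (−y and +y sides) run the full x-width; the side walls fit between their inner faces. A door opening 785 mm wide and 2012 mm tall is cut through the front wall from the floor up, its −x edge 1280 mm from the wall's −x end.


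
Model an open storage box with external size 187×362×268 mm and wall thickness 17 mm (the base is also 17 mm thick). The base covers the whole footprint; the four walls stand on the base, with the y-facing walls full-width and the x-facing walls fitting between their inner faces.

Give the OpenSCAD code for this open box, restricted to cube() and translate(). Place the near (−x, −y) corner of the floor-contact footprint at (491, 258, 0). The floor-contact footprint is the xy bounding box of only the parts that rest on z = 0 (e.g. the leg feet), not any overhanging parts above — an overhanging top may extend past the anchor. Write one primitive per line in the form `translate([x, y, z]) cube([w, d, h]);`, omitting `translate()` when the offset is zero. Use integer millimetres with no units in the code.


translate([491, 258, 0]) cube([187, 362, 17]);
translate([491, 258, 17]) cube([187, 17, 251]);
translate([491, 603, 17]) cube([187, 17, 251]);
translate([491, 275, 17]) cube([17, 328, 251]);
translate([661, 275, 17]) cube([17, 328, 251]);


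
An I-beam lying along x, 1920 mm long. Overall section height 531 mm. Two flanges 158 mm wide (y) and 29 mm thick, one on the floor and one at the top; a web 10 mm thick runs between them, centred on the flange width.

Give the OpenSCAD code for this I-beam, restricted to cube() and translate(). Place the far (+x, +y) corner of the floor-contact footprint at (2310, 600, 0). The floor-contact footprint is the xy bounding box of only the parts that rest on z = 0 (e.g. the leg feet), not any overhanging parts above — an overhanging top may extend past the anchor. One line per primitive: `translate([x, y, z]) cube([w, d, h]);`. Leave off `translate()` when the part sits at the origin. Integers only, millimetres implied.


translate([390, 442, 0]) cube([1920, 158, 29]);
translate([390, 516, 29]) cube([1920, 10, 473]);
translate([390, 442, 502]) cube([1920, 158, 29]);


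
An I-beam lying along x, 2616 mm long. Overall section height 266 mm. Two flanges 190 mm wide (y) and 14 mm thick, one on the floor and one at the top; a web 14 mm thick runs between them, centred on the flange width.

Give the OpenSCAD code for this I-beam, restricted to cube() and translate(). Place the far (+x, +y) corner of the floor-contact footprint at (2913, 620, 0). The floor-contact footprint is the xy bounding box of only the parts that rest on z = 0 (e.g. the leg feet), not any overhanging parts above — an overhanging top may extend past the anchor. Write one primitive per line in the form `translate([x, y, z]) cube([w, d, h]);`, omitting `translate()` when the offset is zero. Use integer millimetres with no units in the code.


translate([297, 430, 0]) cube([2616, 190, 14]);
translate([297, 518, 14]) cube([2616, 14, 238]);
translate([297, 430, 252]) cube([2616, 190, 14]);


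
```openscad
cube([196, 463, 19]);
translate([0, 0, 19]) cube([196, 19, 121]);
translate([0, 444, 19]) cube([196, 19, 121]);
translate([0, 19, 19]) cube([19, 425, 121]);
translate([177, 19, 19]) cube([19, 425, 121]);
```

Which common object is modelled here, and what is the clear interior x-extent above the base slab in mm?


An open box. The internal width is 158 mm.

A 196×463 base slab with four walls standing on it — an open box. The base is 196 mm wide and the walls are 19 mm thick, so the internal width is 196 − 2 × 19 = 158 mm.


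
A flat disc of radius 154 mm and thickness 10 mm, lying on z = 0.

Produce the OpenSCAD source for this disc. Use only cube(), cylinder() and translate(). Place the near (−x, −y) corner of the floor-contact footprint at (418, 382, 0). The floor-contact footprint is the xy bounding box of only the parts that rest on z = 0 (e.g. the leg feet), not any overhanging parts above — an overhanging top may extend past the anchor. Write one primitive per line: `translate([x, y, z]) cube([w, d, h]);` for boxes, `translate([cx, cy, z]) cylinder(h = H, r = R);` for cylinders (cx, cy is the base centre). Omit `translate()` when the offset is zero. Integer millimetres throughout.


translate([572, 536, 0]) cylinder(h = 10, r = 154);


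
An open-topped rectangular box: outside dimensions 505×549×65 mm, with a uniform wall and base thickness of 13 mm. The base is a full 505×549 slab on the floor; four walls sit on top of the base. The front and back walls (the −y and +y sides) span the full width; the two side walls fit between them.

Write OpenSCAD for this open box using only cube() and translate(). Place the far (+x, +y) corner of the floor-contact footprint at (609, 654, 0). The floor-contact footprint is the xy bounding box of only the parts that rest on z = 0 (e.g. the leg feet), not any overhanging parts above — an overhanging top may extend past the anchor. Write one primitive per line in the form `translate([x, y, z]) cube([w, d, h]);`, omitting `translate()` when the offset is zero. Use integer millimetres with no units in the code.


translate([104, 105, 0]) cube([505, 549, 13]);
translate([104, 105, 13]) cube([505, 13, 52]);
translate([104, 641, 13]) cube([505, 13, 52]);
translate([104, 118, 13]) cube([13, 523, 52]);
translate([596, 118, 13]) cube([13, 523, 52]);


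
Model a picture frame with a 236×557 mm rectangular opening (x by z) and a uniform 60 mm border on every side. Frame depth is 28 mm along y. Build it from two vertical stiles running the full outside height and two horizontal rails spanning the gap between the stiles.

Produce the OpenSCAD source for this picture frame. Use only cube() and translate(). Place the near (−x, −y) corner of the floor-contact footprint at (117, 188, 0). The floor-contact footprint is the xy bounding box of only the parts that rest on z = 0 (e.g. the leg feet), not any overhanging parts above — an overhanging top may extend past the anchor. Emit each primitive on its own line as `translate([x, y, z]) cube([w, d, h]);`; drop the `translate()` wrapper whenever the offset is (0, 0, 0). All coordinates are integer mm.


translate([117, 188, 0]) cube([60, 28, 677]);
translate([413, 188, 0]) cube([60, 28, 677]);
translate([177, 188, 0]) cube([236, 28, 60]);
translate([177, 188, 617]) cube([236, 28, 60]);


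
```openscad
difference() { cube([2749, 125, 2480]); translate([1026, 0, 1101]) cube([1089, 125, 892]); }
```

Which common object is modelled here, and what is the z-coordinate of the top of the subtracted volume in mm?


A wall with a window opening. The window head height is 1993 mm.

A wall with a rectangular opening subtracted — a window. Sill at z = 1101, opening 892 mm tall, so the head is at 1101 + 892 = 1993 mm.


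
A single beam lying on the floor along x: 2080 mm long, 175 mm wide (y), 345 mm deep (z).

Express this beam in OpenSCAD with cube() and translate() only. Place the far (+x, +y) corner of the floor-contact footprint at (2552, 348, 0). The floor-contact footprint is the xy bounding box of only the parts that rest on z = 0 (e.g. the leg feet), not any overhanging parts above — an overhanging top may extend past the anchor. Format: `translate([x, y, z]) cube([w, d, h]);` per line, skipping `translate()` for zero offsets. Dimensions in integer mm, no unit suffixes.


translate([472, 173, 0]) cube([2080, 175, 345]);


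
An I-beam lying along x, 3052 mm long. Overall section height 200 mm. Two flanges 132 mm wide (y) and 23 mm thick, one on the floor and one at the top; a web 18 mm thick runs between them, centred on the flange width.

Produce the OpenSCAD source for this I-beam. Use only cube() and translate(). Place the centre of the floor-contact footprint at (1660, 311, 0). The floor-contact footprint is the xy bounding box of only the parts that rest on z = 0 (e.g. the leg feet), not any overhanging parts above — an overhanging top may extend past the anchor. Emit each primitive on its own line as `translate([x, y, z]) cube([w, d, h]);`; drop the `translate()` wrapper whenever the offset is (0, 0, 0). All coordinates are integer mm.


translate([134, 245, 0]) cube([3052, 132, 23]);
translate([134, 302, 23]) cube([3052, 18, 154]);
translate([134, 245, 177]) cube([3052, 132, 23]);


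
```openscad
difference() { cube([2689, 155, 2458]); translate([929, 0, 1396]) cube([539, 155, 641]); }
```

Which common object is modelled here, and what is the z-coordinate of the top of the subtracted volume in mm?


A wall with a window opening. The window head height is 2037 mm.

A wall with a rectangular opening subtracted — a window. Sill at z = 1396, opening 641 mm tall, so the head is at 1396 + 641 = 2037 mm.


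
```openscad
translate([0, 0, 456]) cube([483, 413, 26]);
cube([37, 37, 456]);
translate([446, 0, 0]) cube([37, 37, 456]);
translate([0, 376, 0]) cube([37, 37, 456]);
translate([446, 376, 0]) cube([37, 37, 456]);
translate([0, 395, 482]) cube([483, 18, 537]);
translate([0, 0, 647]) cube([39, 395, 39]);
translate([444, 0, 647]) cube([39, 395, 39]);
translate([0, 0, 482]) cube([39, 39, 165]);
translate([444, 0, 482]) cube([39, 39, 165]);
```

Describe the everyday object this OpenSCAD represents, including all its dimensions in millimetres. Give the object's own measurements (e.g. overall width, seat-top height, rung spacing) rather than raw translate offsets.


A chair. The seat is a 483×413×26 mm slab with its top at z = 482 mm, on four 37×37 mm corner legs (flush with the seat edges, standing on z = 0). A flat backrest 18 mm thick, 537 mm tall, spans the full seat width and rises from the seat top along its +y edge, rear face flush with the rear of the seat. Two armrests of 39×39 mm section run along each side from the seat's front edge to the front of the backrest, top faces 204 mm above the seat top and outer faces flush with the seat's x-edges; a 39×39 mm post under the front of each armrest stands on the seat at the front corner.


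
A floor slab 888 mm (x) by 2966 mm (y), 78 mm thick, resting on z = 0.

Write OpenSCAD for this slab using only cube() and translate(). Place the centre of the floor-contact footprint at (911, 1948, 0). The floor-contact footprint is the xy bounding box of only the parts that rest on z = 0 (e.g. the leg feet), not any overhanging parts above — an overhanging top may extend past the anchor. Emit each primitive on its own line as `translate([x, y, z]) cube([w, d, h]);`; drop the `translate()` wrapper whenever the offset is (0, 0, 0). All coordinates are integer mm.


translate([467, 465, 0]) cube([888, 2966, 78]);


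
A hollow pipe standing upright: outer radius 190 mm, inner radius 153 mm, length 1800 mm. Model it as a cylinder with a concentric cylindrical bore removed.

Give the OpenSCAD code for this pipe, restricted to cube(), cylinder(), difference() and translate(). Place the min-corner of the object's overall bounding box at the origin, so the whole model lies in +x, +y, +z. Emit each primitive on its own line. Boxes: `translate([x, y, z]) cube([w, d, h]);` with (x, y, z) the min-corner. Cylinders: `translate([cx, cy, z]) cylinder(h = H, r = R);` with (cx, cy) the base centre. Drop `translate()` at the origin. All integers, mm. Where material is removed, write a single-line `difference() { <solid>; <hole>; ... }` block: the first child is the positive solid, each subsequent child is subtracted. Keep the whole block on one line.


difference() { translate([190, 190, 0]) cylinder(h = 1800, r = 190); translate([190, 190, 0]) cylinder(h = 1800, r = 153); }


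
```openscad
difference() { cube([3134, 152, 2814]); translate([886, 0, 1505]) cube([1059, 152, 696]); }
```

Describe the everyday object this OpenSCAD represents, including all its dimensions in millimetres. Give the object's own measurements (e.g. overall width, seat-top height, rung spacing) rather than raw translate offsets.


A wall 3134 mm long (x), 152 mm thick (y), 2814 mm tall, with a rectangular window opening cut through it. The opening is 1059 mm wide and 696 mm tall; its sill is at z = 1505 mm and its near (−x) edge is 886 mm from the wall's −x end. The opening passes through the full wall thickness.


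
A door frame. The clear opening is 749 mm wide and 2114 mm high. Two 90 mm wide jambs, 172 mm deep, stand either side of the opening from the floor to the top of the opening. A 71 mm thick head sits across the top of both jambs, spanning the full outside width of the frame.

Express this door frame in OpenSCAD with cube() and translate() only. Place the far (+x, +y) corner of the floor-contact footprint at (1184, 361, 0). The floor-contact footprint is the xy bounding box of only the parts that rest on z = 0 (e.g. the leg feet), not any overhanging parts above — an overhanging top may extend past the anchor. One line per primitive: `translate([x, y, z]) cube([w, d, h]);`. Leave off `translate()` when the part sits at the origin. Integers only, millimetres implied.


translate([255, 189, 0]) cube([90, 172, 2114]);
translate([1094, 189, 0]) cube([90, 172, 2114]);
translate([255, 189, 2114]) cube([929, 172, 71]);


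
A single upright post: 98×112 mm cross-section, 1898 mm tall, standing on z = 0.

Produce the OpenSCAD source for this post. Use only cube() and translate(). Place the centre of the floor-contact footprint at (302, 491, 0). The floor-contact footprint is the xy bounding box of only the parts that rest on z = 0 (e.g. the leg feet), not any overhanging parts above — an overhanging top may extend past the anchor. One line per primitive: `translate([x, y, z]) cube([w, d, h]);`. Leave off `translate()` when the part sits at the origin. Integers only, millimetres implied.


translate([253, 435, 0]) cube([98, 112, 1898]);


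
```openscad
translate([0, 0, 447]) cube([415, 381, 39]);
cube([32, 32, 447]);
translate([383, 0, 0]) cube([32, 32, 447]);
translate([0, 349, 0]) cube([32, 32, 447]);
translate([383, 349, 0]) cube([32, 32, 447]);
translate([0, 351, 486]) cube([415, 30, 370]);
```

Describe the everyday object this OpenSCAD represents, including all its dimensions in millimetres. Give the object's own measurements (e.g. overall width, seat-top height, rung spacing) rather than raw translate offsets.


A chair. The seat is a 415×381×39 mm slab with its top at z = 486 mm, on four 32×32 mm corner legs (flush with the seat edges, standing on z = 0). A flat backrest 30 mm thick, 370 mm tall, spans the full seat width and rises from the seat top along its +y edge, rear face flush with the rear of the seat.


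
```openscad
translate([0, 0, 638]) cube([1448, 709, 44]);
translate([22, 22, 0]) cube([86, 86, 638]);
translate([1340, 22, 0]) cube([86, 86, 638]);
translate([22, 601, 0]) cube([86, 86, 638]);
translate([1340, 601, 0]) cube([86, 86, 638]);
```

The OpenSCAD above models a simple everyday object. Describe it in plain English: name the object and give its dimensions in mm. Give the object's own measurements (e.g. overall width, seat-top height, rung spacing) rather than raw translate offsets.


A rectangular dining table. The top is 1448×709×44 mm with its upper surface at z = 682 mm. It stands on four 86×86 mm square legs, each inset 22 mm from the nearest pair of top edges, running from the floor to the underside of the top.


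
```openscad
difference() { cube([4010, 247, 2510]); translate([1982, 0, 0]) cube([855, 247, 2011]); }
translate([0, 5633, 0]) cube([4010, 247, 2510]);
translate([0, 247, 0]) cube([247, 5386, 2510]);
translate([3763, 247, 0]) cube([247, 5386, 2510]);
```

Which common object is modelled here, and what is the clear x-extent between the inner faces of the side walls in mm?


A single room. The interior width is 3516 mm.

Four walls enclosing a rectangle with a door in the front wall — a room. Outside width 4010 minus two 247 mm walls gives 3516 mm.


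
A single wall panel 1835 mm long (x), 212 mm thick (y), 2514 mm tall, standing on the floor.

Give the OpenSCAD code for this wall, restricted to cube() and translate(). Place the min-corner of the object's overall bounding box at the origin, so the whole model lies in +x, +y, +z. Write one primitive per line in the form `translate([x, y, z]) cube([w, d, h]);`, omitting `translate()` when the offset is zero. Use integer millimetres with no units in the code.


cube([1835, 212, 2514]);


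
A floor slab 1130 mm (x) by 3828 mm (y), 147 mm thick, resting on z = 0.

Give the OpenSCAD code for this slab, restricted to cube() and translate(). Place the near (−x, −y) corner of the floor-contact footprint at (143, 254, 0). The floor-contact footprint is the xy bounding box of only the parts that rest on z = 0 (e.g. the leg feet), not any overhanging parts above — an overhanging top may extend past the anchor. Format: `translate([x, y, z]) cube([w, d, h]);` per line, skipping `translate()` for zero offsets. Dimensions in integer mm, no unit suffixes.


translate([143, 254, 0]) cube([1130, 3828, 147]);


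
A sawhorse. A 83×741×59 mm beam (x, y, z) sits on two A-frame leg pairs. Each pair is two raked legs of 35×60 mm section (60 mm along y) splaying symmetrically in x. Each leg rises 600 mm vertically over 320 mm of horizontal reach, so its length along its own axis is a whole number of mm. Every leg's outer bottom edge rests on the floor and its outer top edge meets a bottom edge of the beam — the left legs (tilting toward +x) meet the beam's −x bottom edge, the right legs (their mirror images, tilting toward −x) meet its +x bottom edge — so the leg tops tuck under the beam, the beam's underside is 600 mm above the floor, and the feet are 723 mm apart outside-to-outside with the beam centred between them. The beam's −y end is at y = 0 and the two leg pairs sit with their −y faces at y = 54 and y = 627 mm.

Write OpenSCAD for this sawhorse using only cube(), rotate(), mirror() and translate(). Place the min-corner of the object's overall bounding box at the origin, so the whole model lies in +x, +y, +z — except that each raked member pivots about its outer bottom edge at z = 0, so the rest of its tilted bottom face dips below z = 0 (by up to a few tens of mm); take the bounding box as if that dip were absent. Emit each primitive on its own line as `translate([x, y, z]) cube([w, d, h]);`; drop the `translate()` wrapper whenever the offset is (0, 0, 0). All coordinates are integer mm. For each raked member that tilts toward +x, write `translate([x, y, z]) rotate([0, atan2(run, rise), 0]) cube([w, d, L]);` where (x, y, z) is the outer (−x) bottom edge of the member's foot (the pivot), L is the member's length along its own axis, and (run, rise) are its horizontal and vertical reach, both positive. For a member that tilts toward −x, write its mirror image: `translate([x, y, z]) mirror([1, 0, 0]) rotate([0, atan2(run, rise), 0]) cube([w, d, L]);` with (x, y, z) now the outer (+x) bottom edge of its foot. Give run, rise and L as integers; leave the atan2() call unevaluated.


translate([320, 0, 600]) cube([83, 741, 59]);
translate([0, 54, 0]) rotate([0, atan2(320, 600), 0]) cube([35, 60, 680]);
translate([723, 54, 0]) mirror([1, 0, 0]) rotate([0, atan2(320, 600), 0]) cube([35, 60, 680]);
translate([0, 627, 0]) rotate([0, atan2(320, 600), 0]) cube([35, 60, 680]);
translate([723, 627, 0]) mirror([1, 0, 0]) rotate([0, atan2(320, 600), 0]) cube([35, 60, 680]);


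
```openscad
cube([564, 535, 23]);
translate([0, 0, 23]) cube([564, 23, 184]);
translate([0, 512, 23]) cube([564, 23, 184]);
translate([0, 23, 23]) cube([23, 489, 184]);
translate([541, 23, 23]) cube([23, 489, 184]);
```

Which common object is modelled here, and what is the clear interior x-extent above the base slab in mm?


An open box. The internal width is 518 mm.

A 564×535 base slab with four walls standing on it — an open box. The base is 564 mm wide and the walls are 23 mm thick, so the internal width is 564 − 2 × 23 = 518 mm.


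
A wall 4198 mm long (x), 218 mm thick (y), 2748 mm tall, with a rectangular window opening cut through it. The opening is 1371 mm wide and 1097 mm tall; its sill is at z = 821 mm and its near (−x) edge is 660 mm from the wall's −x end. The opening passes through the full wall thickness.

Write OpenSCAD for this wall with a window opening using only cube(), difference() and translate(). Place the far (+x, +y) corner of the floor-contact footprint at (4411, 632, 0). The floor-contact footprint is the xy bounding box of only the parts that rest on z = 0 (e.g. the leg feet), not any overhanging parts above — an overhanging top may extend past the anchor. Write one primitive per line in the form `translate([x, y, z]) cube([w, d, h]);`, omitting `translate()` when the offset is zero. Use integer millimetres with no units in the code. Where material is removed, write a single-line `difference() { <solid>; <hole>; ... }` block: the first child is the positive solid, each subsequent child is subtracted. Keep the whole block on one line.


difference() { translate([213, 414, 0]) cube([4198, 218, 2748]); translate([873, 414, 821]) cube([1371, 218, 1097]); }


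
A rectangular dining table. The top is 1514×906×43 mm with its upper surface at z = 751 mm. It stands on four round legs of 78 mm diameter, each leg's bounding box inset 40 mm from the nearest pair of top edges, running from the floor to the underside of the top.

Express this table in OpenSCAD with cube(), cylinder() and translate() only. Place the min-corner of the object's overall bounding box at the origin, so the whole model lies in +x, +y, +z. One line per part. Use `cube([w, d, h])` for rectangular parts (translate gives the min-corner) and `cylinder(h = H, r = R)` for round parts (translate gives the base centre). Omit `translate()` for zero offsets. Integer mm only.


translate([0, 0, 708]) cube([1514, 906, 43]);
translate([79, 79, 0]) cylinder(h = 708, r = 39);
translate([1435, 79, 0]) cylinder(h = 708, r = 39);
translate([79, 827, 0]) cylinder(h = 708, r = 39);
translate([1435, 827, 0]) cylinder(h = 708, r = 39);
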